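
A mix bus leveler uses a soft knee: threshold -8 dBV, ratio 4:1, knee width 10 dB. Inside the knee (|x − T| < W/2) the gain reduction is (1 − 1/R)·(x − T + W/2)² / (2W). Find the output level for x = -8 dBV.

x − T + W/2 = -8 − (-8) + 5 = 5.
GR = (1 − 1/4) × 5² / 20 = 0.75 × 25 / 20 = 0.9375 dB.
Output = -8 − 0.9375 = -8.9375 dBV.

-8.9375 dBV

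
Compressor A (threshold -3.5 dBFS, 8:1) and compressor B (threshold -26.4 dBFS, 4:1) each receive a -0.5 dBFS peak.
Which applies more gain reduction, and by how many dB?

B, by 16.8 dB

A: 3 dB over, compressed to 0.375 dB over, so 2.625 dB of GR.
B: 25.9 dB over, compressed to 6.475 dB over, so 19.425 dB of GR.
Difference: 16.8 dB in favour of B.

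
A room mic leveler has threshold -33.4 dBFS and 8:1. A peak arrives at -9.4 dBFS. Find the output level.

-30.4 dBFS

The input is 24 dB above the -33.4 dBFS threshold.
8:1 compression reduces that to 24/8 = 3 dB over.
That puts the output at -30.4 dBFS.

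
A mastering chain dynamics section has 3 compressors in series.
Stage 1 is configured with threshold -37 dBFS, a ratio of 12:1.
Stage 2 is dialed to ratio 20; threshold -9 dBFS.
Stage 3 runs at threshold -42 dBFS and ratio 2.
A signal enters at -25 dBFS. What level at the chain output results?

Stage 1: 12 dB above -37 dBFS, reduced 12:1 to 1 dB above → -36 dBFS.
Stage 2: -36 dBFS ≤ -9 dBFS, so stage 2 doesn't engage; output -36 dBFS.
Stage 3: 6 dB above -42 dBFS, reduced 2:1 to 3 dB above → -39 dBFS.

-39 dBFS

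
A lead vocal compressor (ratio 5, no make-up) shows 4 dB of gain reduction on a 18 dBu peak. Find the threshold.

13 dBu

Let T be the threshold. Output overshoot = (input overshoot)/R, so 14 − T = (18 − T)/5.
5·(14 − T) = 18 − T → 4·T = 70 − 18 = 52.
T = 52/4 = 13 dBu.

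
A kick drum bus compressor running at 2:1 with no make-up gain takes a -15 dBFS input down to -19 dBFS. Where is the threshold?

-23 dBFS

Gain reduction = -15 − (-19) = 4 dB; output overshoot = GR / (R − 1) = 4 / 1 = 4 dB.
Threshold = output − output overshoot = -19 − 4 = -23 dBFS.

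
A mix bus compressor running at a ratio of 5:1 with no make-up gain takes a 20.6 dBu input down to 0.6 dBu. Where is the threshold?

Gain reduction = 20.6 − 0.6 = 20 dB; output overshoot = GR / (R − 1) = 20 / 4 = 5 dB.
Threshold = output − output overshoot = 0.6 − 5 = -4.4 dBu.

-4.4 dBu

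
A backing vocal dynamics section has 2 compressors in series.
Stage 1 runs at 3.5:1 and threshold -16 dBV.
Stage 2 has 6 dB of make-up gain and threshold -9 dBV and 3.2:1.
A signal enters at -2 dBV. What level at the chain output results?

Stage 1: overshoot 14 dB → 14/3.5 = 4 dB → -12 dBV.
Stage 2: -12 dBV ≤ -9 dBV, so stage 2 doesn't engage; make-up brings it to -6 dBV.

-6 dBV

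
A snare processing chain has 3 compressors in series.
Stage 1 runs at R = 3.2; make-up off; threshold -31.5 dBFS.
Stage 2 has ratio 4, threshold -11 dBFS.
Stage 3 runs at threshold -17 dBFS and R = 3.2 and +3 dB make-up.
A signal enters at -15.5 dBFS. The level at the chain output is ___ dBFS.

-23.5 dBFS

Stage 1: overshoot 16 dB → 16/3.2 = 5 dB → -26.5 dBFS.
Stage 2: -26.5 dBFS ≤ -11 dBFS, so stage 2 doesn't engage; output -26.5 dBFS.
Stage 3: -26.5 dBFS ≤ -17 dBFS, so stage 3 doesn't engage; make-up brings it to -23.5 dBFS.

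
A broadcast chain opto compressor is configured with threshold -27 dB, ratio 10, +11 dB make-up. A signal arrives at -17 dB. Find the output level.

-15 dB

The input is 10 dB above the -27 dB threshold.
At 10:1 the overshoot is divided by 10, leaving 1 dB above threshold.
So the level is -27 + 1 = -26 dB; make-up adds 11 dB, giving -15 dB.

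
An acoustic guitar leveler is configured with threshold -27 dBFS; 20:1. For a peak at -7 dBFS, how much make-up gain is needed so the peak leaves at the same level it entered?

19 dB

Overshoot 20 dB → 20/20 = 1 dB after compression, so the compressed level is -27 + 1 = -26 dBFS.
Make-up = target − compressed = -7 − (-26) = 19 dB.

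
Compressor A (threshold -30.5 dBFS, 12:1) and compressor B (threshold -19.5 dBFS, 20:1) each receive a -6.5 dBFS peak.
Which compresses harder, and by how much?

A: GR = 24 − 24/12 = 22 dB.
B: GR = 13 − 13/20 = 12.35 dB.
A reduces 9.65 dB more.

A, by 9.65 dB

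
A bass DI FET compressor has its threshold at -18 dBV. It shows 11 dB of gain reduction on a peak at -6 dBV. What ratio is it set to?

12:1

Input overshoot = -6 − (-18) = 12 dB.
Output overshoot = 12 − 11 = 1 dB.
Ratio = input overshoot / output overshoot = 12 / 1 = 12.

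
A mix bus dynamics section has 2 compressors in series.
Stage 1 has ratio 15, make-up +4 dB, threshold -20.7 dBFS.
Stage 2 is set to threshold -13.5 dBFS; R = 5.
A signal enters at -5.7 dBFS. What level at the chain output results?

Stage 1: -5.7 dBFS is 15 dB over -20.7 dBFS; at 15:1 that becomes 1 dB over, giving -19.7 dBFS; +4 dB make-up → -15.7 dBFS.
Stage 2: -15.7 dBFS is at or below the -13.5 dBFS threshold — no compression; output -15.7 dBFS.

-15.7 dBFS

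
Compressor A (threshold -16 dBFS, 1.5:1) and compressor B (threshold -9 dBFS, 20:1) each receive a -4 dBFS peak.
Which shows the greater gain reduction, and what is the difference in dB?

A: GR = 12 − 12/1.5 = 4 dB.
B: GR = 5 − 5/20 = 4.75 dB.
B reduces 0.75 dB more.

B, by 0.75 dB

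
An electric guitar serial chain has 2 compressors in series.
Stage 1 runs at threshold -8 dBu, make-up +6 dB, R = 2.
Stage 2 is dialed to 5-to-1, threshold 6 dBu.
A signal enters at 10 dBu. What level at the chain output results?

6.2 dBu

Stage 1: 18 dB above -8 dBu, reduced 2:1 to 9 dB above → 1 dBu; +6 dB make-up → 7 dBu.
Stage 2: 7 dBu is 1 dB over 6 dBu; at 5:1 that becomes 0.2 dB over, giving 6.2 dBu.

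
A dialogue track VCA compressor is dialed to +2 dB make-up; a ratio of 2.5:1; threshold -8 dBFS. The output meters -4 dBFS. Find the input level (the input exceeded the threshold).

Before make-up, the level was -4 − 2 = -6 dBFS.
The compressed level sits -6 − (-8) = 2 dB over threshold.
Input overshoot = R × output overshoot = 5 dB → input = -8 + 5 = -3 dBFS.

-3 dBFS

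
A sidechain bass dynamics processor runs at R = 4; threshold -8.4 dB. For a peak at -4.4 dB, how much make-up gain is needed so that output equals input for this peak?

Without make-up, output = threshold + overshoot/4 = -8.4 + 1 = -7.4 dB.
Gap to target: 3 dB.

3 dB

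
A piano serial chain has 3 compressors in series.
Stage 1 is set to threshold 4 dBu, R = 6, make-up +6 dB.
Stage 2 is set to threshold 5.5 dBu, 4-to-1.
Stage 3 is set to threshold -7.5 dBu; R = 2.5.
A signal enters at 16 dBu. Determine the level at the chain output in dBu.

-1.65 dBu

Stage 1: 16 dBu is 12 dB over 4 dBu; at 6:1 that becomes 2 dB over, giving 6 dBu; +6 dB make-up → 12 dBu.
Stage 2: overshoot 6.5 dB → 6.5/4 = 1.625 dB → 7.125 dBu.
Stage 3: 7.125 dBu is 14.625 dB over -7.5 dBu; at 2.5:1 that becomes 5.85 dB over, giving -1.65 dBu.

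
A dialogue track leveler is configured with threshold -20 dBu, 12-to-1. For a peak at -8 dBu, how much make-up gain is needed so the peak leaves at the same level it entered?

11 dB

The peak compresses to -20 + 12/12 = -19 dBu.
To reach -8 dBu requires -8 − (-19) = 11 dB of make-up.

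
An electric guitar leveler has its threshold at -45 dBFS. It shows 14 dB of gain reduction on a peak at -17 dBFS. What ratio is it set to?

2:1

Input overshoot = -17 − (-45) = 28 dB.
Output overshoot = 28 − 14 = 14 dB.
Ratio = input overshoot / output overshoot = 28 / 14 = 2.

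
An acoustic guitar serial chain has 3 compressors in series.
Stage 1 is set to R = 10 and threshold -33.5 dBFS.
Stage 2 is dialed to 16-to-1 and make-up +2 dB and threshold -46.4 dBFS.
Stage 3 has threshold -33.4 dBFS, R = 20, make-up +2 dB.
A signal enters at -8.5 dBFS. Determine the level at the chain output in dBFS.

-41.4375 dBFS

Stage 1: overshoot 25 dB → 25/10 = 2.5 dB → -31 dBFS.
Stage 2: overshoot 15.4 dB → 15.4/16 = 0.9625 dB → -45.4375 dBFS; +2 dB make-up → -43.4375 dBFS.
Stage 3: -43.4375 dBFS is at or below the -33.4 dBFS threshold — no compression; make-up brings it to -41.4375 dBFS.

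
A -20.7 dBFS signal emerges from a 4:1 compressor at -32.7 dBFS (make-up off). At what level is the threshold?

-36.7 dBFS

Gain reduction = -20.7 − (-32.7) = 12 dB; output overshoot = GR / (R − 1) = 12 / 3 = 4 dB.
Threshold = output − output overshoot = -32.7 − 4 = -36.7 dBFS.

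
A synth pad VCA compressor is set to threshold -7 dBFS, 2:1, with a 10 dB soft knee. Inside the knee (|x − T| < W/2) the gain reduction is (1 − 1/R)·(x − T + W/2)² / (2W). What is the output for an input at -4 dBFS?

x − T + W/2 = -4 − (-7) + 5 = 8.
GR = (1 − 1/2) × 8² / 20 = 0.5 × 64 / 20 = 1.6 dB.
Output = -4 − 1.6 = -5.6 dBFS.

-5.6 dBFS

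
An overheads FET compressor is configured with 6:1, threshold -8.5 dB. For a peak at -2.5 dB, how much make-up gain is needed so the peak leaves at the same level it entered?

Without make-up, output = threshold + overshoot/6 = -8.5 + 1 = -7.5 dB.
Gap to target: 5 dB.

5 dB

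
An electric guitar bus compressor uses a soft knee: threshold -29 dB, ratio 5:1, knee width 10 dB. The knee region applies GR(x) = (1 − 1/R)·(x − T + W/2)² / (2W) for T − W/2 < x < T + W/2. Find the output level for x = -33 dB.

x − T + W/2 = -33 − (-29) + 5 = 1.
GR = (1 − 1/5) × 1² / 20 = 0.8 × 1 / 20 = 0.04 dB.
Output = -33 − 0.04 = -33.04 dB.

-33.04 dB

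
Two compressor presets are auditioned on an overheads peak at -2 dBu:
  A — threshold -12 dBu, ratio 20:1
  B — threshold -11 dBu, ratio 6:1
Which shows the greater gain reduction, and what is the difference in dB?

A, by 2 dB

A: GR = 10 − 10/20 = 9.5 dB.
B: GR = 9 − 9/6 = 7.5 dB.
Difference: 2 dB in favour of A.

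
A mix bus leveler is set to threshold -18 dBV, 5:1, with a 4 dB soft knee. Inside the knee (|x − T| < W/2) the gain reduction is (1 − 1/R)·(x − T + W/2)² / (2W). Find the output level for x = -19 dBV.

x − T + W/2 = -19 − (-18) + 2 = 1.
GR = (1 − 1/5) × 1² / 8 = 0.8 × 1 / 8 = 0.1 dB.
Output = -19 − 0.1 = -19.1 dBV.

-19.1 dBV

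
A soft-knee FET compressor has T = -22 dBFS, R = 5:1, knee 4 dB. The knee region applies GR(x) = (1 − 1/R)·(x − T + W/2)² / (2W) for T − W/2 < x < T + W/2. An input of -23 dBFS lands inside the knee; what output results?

-23.1 dBFS

x − T + W/2 = -23 − (-22) + 2 = 1.
GR = (1 − 1/5) × 1² / 8 = 0.8 × 1 / 8 = 0.1 dB.
Output = -23 − 0.1 = -23.1 dBFS.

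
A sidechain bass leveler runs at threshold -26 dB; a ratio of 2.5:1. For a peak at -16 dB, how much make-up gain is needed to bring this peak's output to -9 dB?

13 dB

Overshoot 10 dB → 10/2.5 = 4 dB after compression, so the compressed level is -26 + 4 = -22 dB.
Make-up = target − compressed = -9 − (-22) = 13 dB.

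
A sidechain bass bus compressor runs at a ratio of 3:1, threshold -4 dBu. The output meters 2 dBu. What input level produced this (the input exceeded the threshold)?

14 dBu

The compressed level sits 2 − (-4) = 6 dB over threshold.
Before 3:1 compression the overshoot was 6 × 3 = 18 dB, so input = -4 + 18 = 14 dBu.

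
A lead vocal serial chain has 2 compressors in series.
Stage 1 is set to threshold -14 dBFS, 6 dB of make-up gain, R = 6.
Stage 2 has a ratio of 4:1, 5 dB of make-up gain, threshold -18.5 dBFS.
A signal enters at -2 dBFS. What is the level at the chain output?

-10.375 dBFS

Stage 1: overshoot 12 dB → 12/6 = 2 dB → -12 dBFS; +6 dB make-up → -6 dBFS.
Stage 2: 12.5 dB above -18.5 dBFS, reduced 4:1 to 3.125 dB above → -15.375 dBFS; +5 dB make-up → -10.375 dBFS.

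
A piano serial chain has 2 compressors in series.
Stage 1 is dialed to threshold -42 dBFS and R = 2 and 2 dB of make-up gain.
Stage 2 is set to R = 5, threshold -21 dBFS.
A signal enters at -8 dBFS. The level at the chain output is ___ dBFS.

-23 dBFS

Stage 1: 34 dB above -42 dBFS, reduced 2:1 to 17 dB above → -25 dBFS; +2 dB make-up → -23 dBFS.
Stage 2: below threshold (-23 ≤ -21); passes unchanged; output -23 dBFS.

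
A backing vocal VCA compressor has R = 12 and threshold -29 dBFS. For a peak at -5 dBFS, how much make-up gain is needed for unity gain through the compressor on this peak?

22 dB

Without make-up, output = threshold + overshoot/12 = -29 + 2 = -27 dBFS.
Gap to target: 22 dB.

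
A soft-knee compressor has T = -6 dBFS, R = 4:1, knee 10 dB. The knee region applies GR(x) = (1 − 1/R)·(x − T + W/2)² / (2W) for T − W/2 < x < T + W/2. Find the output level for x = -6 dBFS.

x − T + W/2 = -6 − (-6) + 5 = 5.
GR = (1 − 1/4) × 5² / 20 = 0.75 × 25 / 20 = 0.9375 dB.
Output = -6 − 0.9375 = -6.9375 dBFS.

-6.9375 dBFS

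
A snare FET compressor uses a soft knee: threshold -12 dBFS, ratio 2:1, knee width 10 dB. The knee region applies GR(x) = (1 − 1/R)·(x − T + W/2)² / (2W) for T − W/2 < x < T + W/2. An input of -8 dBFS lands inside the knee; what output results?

x − T + W/2 = -8 − (-12) + 5 = 9.
GR = (1 − 1/2) × 9² / 20 = 0.5 × 81 / 20 = 2.025 dB.
Output = -8 − 2.025 = -10.025 dBFS.

-10.025 dBFS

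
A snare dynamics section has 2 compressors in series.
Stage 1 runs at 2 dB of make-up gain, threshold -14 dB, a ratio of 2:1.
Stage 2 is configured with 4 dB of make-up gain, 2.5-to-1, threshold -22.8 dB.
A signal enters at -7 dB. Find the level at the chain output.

-13.08 dB

Stage 1: 7 dB above -14 dB, reduced 2:1 to 3.5 dB above → -10.5 dB; +2 dB make-up → -8.5 dB.
Stage 2: 14.3 dB above -22.8 dB, reduced 2.5:1 to 5.72 dB above → -17.08 dB; +4 dB make-up → -13.08 dB.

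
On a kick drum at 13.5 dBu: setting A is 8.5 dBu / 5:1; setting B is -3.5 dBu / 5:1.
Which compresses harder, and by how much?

B, by 9.6 dB

A: 5 dB over, compressed to 1 dB over, so 4 dB of GR.
B: 17 dB over, compressed to 3.4 dB over, so 13.6 dB of GR.
B applies 9.6 dB more gain reduction.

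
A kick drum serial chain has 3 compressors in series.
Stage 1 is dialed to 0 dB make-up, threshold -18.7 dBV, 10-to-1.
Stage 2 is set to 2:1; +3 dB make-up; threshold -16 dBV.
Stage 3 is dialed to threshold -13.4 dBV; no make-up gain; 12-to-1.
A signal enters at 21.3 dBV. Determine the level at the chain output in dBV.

-13.3125 dBV

Stage 1: overshoot 40 dB → 40/10 = 4 dB → -14.7 dBV.
Stage 2: -14.7 dBV is 1.3 dB over -16 dBV; at 2:1 that becomes 0.65 dB over, giving -15.35 dBV; +3 dB make-up → -12.35 dBV.
Stage 3: -12.35 dBV is 1.05 dB over -13.4 dBV; at 12:1 that becomes 0.0875 dB over, giving -13.3125 dBV.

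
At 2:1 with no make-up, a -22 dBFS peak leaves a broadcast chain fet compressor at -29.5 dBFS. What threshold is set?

Gain reduction = -22 − (-29.5) = 7.5 dB; output overshoot = GR / (R − 1) = 7.5 / 1 = 7.5 dB.
Threshold = output − output overshoot = -29.5 − 7.5 = -37 dBFS.

-37 dBFS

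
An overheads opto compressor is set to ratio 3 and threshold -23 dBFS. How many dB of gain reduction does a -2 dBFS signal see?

14 dB

-2 dBFS exceeds the threshold by 21 dB.
A 3:1 ratio leaves 7 dB of that excess.
So the signal is attenuated by 21 − 7 = 14 dB.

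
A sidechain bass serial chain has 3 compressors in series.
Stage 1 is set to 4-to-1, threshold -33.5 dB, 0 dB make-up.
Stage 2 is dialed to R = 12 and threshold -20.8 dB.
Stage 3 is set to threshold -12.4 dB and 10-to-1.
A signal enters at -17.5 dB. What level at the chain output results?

Stage 1: overshoot 16 dB → 16/4 = 4 dB → -29.5 dB.
Stage 2: -29.5 dB is at or below the -20.8 dB threshold — no compression; output -29.5 dB.
Stage 3: below threshold (-29.5 ≤ -12.4); passes unchanged; output -29.5 dB.

-29.5 dB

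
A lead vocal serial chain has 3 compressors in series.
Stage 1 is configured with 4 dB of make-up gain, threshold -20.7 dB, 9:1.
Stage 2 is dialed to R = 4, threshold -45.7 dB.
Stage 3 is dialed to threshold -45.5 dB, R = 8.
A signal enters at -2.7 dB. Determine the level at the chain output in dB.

Stage 1: overshoot 18 dB → 18/9 = 2 dB → -18.7 dB; +4 dB make-up → -14.7 dB.
Stage 2: 31 dB above -45.7 dB, reduced 4:1 to 7.75 dB above → -37.95 dB.
Stage 3: overshoot 7.55 dB → 7.55/8 = 0.94375 dB → -44.55625 dB.

-44.55625 dB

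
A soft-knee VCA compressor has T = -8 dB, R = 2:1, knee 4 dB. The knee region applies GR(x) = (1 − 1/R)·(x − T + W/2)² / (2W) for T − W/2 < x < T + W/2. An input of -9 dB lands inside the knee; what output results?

x − T + W/2 = -9 − (-8) + 2 = 1.
GR = (1 − 1/2) × 1² / 8 = 0.5 × 1 / 8 = 0.0625 dB.
Output = -9 − 0.0625 = -9.0625 dB.

-9.0625 dB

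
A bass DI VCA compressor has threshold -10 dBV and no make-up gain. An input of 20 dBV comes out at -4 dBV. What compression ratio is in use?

Input overshoot = 20 − (-10) = 30 dB; output overshoot = -4 − (-10) = 6 dB.
Ratio = 30 / 6 = 5.

5:1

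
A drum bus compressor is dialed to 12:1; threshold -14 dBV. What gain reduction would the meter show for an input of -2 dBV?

11 dB

The signal is 12 dB above threshold.
A 12:1 ratio leaves 1 dB of that excess.
GR = overshoot in − overshoot out = 12 − 1 = 11 dB.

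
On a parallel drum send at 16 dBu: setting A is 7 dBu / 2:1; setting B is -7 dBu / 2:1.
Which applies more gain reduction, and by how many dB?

B, by 7 dB

A: 9 dB over, compressed to 4.5 dB over, so 4.5 dB of GR.
B: 23 dB over, compressed to 11.5 dB over, so 11.5 dB of GR.
Difference: 7 dB in favour of B.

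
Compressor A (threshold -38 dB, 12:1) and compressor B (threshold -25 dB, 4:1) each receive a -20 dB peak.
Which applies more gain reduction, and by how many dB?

A, by 12.75 dB

A: overshoot 18 dB → output overshoot 1.5 dB → GR 16.5 dB.
B: overshoot 5 dB → output overshoot 1.25 dB → GR 3.75 dB.
A reduces 12.75 dB more.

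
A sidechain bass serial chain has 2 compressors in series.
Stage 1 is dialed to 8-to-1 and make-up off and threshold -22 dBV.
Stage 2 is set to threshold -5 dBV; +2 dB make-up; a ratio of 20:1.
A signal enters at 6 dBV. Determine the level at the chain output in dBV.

Stage 1: 6 dBV is 28 dB over -22 dBV; at 8:1 that becomes 3.5 dB over, giving -18.5 dBV.
Stage 2: -18.5 dBV ≤ -5 dBV, so stage 2 doesn't engage; make-up brings it to -16.5 dBV.

-16.5 dBV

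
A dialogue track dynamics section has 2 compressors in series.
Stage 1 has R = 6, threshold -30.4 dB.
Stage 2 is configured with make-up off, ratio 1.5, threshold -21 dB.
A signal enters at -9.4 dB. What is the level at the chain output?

Stage 1: -9.4 dB is 21 dB over -30.4 dB; at 6:1 that becomes 3.5 dB over, giving -26.9 dB.
Stage 2: -26.9 dB is at or below the -21 dB threshold — no compression; output -26.9 dB.

-26.9 dB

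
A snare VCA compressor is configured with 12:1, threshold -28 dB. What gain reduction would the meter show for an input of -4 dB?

The signal is 24 dB above threshold.
At 12:1, output sits 24/12 = 2 dB above threshold.
Gain reduction = 24 − 2 = 22 dB.

22 dB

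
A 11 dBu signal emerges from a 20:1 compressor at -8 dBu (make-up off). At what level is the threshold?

Gain reduction = 11 − (-8) = 19 dB; output overshoot = GR / (R − 1) = 19 / 19 = 1 dB.
Threshold = output − output overshoot = -8 − 1 = -9 dBu.

-9 dBu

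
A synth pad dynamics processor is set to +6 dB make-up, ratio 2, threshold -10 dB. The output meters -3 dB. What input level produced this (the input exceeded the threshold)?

-8 dB

Remove make-up: -3 − 6 = -9 dB.
The compressed level sits -9 − (-10) = 1 dB over threshold.
Undo the ratio: input overshoot = 1 × 2 = 2 dB, giving input = -8 dB.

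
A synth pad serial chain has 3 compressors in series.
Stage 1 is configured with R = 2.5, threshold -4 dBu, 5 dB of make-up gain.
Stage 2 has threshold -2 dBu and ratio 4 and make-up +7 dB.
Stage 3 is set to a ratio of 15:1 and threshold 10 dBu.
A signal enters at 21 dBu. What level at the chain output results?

Stage 1: 21 dBu is 25 dB over -4 dBu; at 2.5:1 that becomes 10 dB over, giving 6 dBu; +5 dB make-up → 11 dBu.
Stage 2: 13 dB above -2 dBu, reduced 4:1 to 3.25 dB above → 1.25 dBu; +7 dB make-up → 8.25 dBu.
Stage 3: 8.25 dBu is at or below the 10 dBu threshold — no compression; output 8.25 dBu.

8.25 dBu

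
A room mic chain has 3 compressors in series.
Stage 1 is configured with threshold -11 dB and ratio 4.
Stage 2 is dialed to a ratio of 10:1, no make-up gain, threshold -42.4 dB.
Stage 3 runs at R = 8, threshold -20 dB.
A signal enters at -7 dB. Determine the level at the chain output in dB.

-39.16 dB

Stage 1: overshoot 4 dB → 4/4 = 1 dB → -10 dB.
Stage 2: overshoot 32.4 dB → 32.4/10 = 3.24 dB → -39.16 dB.
Stage 3: below threshold (-39.16 ≤ -20); passes unchanged; output -39.16 dB.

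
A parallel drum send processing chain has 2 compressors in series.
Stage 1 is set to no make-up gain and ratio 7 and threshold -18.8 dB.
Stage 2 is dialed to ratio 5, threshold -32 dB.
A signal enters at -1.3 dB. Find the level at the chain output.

-28.86 dB

Stage 1: 17.5 dB above -18.8 dB, reduced 7:1 to 2.5 dB above → -16.3 dB.
Stage 2: 15.7 dB above -32 dB, reduced 5:1 to 3.14 dB above → -28.86 dB.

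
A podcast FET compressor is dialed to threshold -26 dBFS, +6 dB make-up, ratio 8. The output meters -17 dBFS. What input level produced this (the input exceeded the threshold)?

-2 dBFS

Stripping the +6 dB make-up gives -23 dBFS at the gain stage.
That's 3 dB above the -26 dBFS threshold.
Input overshoot = R × output overshoot = 24 dB → input = -26 + 24 = -2 dBFS.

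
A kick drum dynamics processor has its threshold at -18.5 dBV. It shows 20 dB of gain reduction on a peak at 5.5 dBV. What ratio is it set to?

Input overshoot = 5.5 − (-18.5) = 24 dB.
Output overshoot = 24 − 20 = 4 dB.
Ratio = input overshoot / output overshoot = 24 / 4 = 6.

6:1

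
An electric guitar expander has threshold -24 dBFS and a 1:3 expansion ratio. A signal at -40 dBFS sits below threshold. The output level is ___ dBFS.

-72 dBFS

Undershoot = (-24) − (-40) = 16 dB.
At 1:3, that expands to 48 dB under threshold.
Output = -24 − 48 = -72 dBFS.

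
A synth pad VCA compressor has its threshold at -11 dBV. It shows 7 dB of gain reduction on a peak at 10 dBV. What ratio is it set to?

Input overshoot = 10 − (-11) = 21 dB.
Output overshoot = 21 − 7 = 14 dB.
Ratio = input overshoot / output overshoot = 21 / 14 = 1.5.

1.5:1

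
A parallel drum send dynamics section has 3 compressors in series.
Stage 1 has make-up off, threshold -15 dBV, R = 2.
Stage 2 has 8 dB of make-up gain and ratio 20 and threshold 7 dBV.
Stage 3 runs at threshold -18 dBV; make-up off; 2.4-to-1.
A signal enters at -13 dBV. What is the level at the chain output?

Stage 1: overshoot 2 dB → 2/2 = 1 dB → -14 dBV.
Stage 2: below threshold (-14 ≤ 7); passes unchanged; make-up brings it to -6 dBV.
Stage 3: -6 dBV is 12 dB over -18 dBV; at 2.4:1 that becomes 5 dB over, giving -13 dBV.

-13 dBV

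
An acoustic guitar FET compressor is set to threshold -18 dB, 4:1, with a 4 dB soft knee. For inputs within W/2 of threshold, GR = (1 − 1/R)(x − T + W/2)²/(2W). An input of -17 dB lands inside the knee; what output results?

x − T + W/2 = -17 − (-18) + 2 = 3.
GR = (1 − 1/4) × 3² / 8 = 0.75 × 9 / 8 = 0.84375 dB.
Output = -17 − 0.84375 = -17.84375 dB.

-17.84375 dB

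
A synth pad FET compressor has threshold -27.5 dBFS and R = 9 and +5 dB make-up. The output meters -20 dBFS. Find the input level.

-5 dBFS

Stripping the +5 dB make-up gives -25 dBFS at the gain stage.
Post-compression overshoot = -25 − (-27.5) = 2.5 dB.
Undo the ratio: input overshoot = 2.5 × 9 = 22.5 dB, giving input = -5 dBFS.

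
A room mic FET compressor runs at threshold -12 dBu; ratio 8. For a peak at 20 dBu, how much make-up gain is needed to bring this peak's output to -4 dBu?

4 dB

Without make-up, output = threshold + overshoot/8 = -12 + 4 = -8 dBu.
Gap to target: 4 dB.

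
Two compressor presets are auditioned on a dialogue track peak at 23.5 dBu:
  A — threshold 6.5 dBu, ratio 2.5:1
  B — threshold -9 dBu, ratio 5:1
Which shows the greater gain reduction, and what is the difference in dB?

A: overshoot 17 dB → output overshoot 6.8 dB → GR 10.2 dB.
B: overshoot 32.5 dB → output overshoot 6.5 dB → GR 26 dB.
B reduces 15.8 dB more.

B, by 15.8 dB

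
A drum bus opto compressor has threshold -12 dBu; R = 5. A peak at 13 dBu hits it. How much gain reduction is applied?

20 dB

Overshoot = 13 − (-12) = 25 dB.
After 5:1 compression the overshoot becomes 25/5 = 5 dB.
GR = overshoot in − overshoot out = 25 − 5 = 20 dB.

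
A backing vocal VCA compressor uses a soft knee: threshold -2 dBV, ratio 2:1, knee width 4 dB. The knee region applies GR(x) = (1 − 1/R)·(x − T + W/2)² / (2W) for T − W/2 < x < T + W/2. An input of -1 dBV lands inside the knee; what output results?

x − T + W/2 = -1 − (-2) + 2 = 3.
GR = (1 − 1/2) × 3² / 8 = 0.5 × 9 / 8 = 0.5625 dB.
Output = -1 − 0.5625 = -1.5625 dBV.

-1.5625 dBV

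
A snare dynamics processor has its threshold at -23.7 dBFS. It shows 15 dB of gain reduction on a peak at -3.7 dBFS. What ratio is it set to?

Input overshoot = -3.7 − (-23.7) = 20 dB.
Output overshoot = 20 − 15 = 5 dB.
Ratio = input overshoot / output overshoot = 20 / 5 = 4.

4:1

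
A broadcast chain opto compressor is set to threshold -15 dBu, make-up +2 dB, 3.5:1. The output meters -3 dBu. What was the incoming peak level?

20 dBu

Stripping the +2 dB make-up gives -5 dBu at the gain stage.
That's 10 dB above the -15 dBu threshold.
Undo the ratio: input overshoot = 10 × 3.5 = 35 dB, giving input = 20 dBu.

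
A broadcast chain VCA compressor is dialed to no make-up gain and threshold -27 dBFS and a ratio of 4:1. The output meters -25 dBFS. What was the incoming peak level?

Post-compression overshoot = -25 − (-27) = 2 dB.
Undo the ratio: input overshoot = 2 × 4 = 8 dB, giving input = -19 dBFS.

-19 dBFS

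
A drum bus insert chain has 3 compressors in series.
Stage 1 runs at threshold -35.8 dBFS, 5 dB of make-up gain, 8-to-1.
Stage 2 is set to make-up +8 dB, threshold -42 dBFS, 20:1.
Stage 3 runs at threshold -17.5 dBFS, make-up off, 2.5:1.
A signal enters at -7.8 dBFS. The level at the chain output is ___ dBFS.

Stage 1: 28 dB above -35.8 dBFS, reduced 8:1 to 3.5 dB above → -32.3 dBFS; +5 dB make-up → -27.3 dBFS.
Stage 2: 14.7 dB above -42 dBFS, reduced 20:1 to 0.735 dB above → -41.265 dBFS; +8 dB make-up → -33.265 dBFS.
Stage 3: -33.265 dBFS is at or below the -17.5 dBFS threshold — no compression; output -33.265 dBFS.

-33.265 dBFS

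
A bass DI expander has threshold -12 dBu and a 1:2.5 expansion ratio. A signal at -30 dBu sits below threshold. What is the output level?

Undershoot = (-12) − (-30) = 18 dB.
At 1:2.5, that expands to 45 dB under threshold.
Output = -12 − 45 = -57 dBu.

-57 dBu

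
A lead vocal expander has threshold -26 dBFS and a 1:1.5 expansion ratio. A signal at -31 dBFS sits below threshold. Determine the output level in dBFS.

The input is 5 dB below the -26 dBFS threshold.
A 1:1.5 expander multiplies undershoot by 1.5: 5 × 1.5 = 7.5 dB below threshold.
Output = -26 − 7.5 = -33.5 dBFS.

-33.5 dBFS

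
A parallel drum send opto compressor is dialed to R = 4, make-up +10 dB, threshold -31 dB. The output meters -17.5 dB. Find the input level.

-17 dB

Stripping the +10 dB make-up gives -27.5 dB at the gain stage.
The compressed level sits -27.5 − (-31) = 3.5 dB over threshold.
Input overshoot = R × output overshoot = 14 dB → input = -31 + 14 = -17 dB.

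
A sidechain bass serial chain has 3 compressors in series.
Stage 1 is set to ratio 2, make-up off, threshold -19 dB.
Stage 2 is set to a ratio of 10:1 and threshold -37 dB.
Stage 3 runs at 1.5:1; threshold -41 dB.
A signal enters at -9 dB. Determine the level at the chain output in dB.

-36.8 dB

Stage 1: 10 dB above -19 dB, reduced 2:1 to 5 dB above → -14 dB.
Stage 2: -14 dB is 23 dB over -37 dB; at 10:1 that becomes 2.3 dB over, giving -34.7 dB.
Stage 3: overshoot 6.3 dB → 6.3/1.5 = 4.2 dB → -36.8 dB.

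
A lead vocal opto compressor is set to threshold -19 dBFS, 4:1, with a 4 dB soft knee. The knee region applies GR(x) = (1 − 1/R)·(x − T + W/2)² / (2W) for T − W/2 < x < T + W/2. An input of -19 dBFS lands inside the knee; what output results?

-19.375 dBFS

x − T + W/2 = -19 − (-19) + 2 = 2.
GR = (1 − 1/4) × 2² / 8 = 0.75 × 4 / 8 = 0.375 dB.
Output = -19 − 0.375 = -19.375 dBFS.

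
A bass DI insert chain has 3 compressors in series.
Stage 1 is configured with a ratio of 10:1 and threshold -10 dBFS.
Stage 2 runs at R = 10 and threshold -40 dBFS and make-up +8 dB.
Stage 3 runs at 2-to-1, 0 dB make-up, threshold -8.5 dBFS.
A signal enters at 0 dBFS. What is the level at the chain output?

Stage 1: overshoot 10 dB → 10/10 = 1 dB → -9 dBFS.
Stage 2: 31 dB above -40 dBFS, reduced 10:1 to 3.1 dB above → -36.9 dBFS; +8 dB make-up → -28.9 dBFS.
Stage 3: -28.9 dBFS ≤ -8.5 dBFS, so stage 3 doesn't engage; output -28.9 dBFS.

-28.9 dBFS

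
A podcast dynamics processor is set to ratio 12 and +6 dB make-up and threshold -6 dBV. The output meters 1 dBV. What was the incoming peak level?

Stripping the +6 dB make-up gives -5 dBV at the gain stage.
That's 1 dB above the -6 dBV threshold.
Input overshoot = R × output overshoot = 12 dB → input = -6 + 12 = 6 dBV.

6 dBV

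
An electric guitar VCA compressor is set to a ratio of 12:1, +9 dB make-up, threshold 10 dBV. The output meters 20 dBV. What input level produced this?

22 dBV

Stripping the +9 dB make-up gives 11 dBV at the gain stage.
That's 1 dB above the 10 dBV threshold.
Undo the ratio: input overshoot = 1 × 12 = 12 dB, giving input = 22 dBV.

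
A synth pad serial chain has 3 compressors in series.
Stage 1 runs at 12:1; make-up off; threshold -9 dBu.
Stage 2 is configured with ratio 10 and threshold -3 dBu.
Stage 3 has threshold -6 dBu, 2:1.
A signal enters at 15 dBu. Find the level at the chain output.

Stage 1: 15 dBu is 24 dB over -9 dBu; at 12:1 that becomes 2 dB over, giving -7 dBu.
Stage 2: below threshold (-7 ≤ -3); passes unchanged; output -7 dBu.
Stage 3: below threshold (-7 ≤ -6); passes unchanged; output -7 dBu.

-7 dBu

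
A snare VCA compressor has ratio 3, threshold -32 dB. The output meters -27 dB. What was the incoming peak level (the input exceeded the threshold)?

-17 dB

Post-compression overshoot = -27 − (-32) = 5 dB.
Undo the ratio: input overshoot = 5 × 3 = 15 dB, giving input = -17 dB.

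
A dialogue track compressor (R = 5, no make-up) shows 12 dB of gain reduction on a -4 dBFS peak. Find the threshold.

Gain reduction = -4 − (-16) = 12 dB; output overshoot = GR / (R − 1) = 12 / 4 = 3 dB.
Threshold = output − output overshoot = -16 − 3 = -19 dBFS.

-19 dBFS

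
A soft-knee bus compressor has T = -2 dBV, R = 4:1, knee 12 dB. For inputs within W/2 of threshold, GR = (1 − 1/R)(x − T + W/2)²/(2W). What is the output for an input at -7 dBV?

x − T + W/2 = -7 − (-2) + 6 = 1.
GR = (1 − 1/4) × 1² / 24 = 0.75 × 1 / 24 = 0.03125 dB.
Output = -7 − 0.03125 = -7.03125 dBV.

-7.03125 dBV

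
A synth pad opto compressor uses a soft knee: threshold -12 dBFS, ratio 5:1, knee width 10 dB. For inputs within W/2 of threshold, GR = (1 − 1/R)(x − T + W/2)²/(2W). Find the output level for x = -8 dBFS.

-11.24 dBFS

x − T + W/2 = -8 − (-12) + 5 = 9.
GR = (1 − 1/5) × 9² / 20 = 0.8 × 81 / 20 = 3.24 dB.
Output = -8 − 3.24 = -11.24 dBFS.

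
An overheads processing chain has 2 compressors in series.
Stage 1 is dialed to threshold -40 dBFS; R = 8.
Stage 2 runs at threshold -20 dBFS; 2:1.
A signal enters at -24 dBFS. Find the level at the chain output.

Stage 1: -24 dBFS is 16 dB over -40 dBFS; at 8:1 that becomes 2 dB over, giving -38 dBFS.
Stage 2: -38 dBFS ≤ -20 dBFS, so stage 2 doesn't engage; output -38 dBFS.

-38 dBFS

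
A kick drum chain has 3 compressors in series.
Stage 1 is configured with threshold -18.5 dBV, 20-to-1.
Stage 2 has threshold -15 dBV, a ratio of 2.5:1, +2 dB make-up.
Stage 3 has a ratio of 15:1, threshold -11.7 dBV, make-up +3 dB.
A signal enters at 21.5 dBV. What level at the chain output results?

-11.5 dBV

Stage 1: 21.5 dBV is 40 dB over -18.5 dBV; at 20:1 that becomes 2 dB over, giving -16.5 dBV.
Stage 2: -16.5 dBV ≤ -15 dBV, so stage 2 doesn't engage; make-up brings it to -14.5 dBV.
Stage 3: -14.5 dBV ≤ -11.7 dBV, so stage 3 doesn't engage; make-up brings it to -11.5 dBV.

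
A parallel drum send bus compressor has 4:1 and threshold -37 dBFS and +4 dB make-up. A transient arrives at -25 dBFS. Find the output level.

Overshoot: -25 − (-37) = 12 dB.
4:1 compression reduces that to 12/4 = 3 dB over.
That puts the output at -34 dBFS; make-up adds 4 dB, giving -30 dBFS.

-30 dBFS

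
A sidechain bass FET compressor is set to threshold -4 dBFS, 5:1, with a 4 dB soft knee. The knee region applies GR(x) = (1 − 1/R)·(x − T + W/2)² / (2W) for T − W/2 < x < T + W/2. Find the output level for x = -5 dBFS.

x − T + W/2 = -5 − (-4) + 2 = 1.
GR = (1 − 1/5) × 1² / 8 = 0.8 × 1 / 8 = 0.1 dB.
Output = -5 − 0.1 = -5.1 dBFS.

-5.1 dBFS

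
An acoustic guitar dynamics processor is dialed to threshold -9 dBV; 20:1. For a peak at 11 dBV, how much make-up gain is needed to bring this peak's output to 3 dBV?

Overshoot 20 dB → 20/20 = 1 dB after compression, so the compressed level is -9 + 1 = -8 dBV.
Make-up = target − compressed = 3 − (-8) = 11 dB.

11 dB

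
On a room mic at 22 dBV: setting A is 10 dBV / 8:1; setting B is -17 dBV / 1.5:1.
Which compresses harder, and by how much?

B, by 2.5 dB

A: overshoot 12 dB → output overshoot 1.5 dB → GR 10.5 dB.
B: overshoot 39 dB → output overshoot 26 dB → GR 13 dB.
B reduces 2.5 dB more.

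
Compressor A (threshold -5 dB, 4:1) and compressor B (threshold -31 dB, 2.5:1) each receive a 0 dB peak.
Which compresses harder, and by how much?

B, by 14.85 dB

A: GR = 5 − 5/4 = 3.75 dB.
B: GR = 31 − 31/2.5 = 18.6 dB.
B applies 14.85 dB more gain reduction.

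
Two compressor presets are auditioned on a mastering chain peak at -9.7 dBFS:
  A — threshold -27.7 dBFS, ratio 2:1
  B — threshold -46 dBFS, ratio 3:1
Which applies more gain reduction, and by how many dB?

A: 18 dB over, compressed to 9 dB over, so 9 dB of GR.
B: 36.3 dB over, compressed to 12.1 dB over, so 24.2 dB of GR.
Difference: 15.2 dB in favour of B.

B, by 15.2 dB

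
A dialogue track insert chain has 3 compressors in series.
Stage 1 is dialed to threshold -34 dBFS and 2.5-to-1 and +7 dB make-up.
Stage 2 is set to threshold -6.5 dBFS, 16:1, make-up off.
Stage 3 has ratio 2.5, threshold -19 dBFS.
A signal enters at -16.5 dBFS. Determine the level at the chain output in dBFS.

-20 dBFS

Stage 1: 17.5 dB above -34 dBFS, reduced 2.5:1 to 7 dB above → -27 dBFS; +7 dB make-up → -20 dBFS.
Stage 2: -20 dBFS is at or below the -6.5 dBFS threshold — no compression; output -20 dBFS.
Stage 3: below threshold (-20 ≤ -19); passes unchanged; output -20 dBFS.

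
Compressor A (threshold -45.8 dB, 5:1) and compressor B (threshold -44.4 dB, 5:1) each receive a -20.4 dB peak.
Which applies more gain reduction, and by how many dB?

A: GR = 25.4 − 25.4/5 = 20.32 dB.
B: GR = 24 − 24/5 = 19.2 dB.
Difference: 1.12 dB in favour of A.

A, by 1.12 dB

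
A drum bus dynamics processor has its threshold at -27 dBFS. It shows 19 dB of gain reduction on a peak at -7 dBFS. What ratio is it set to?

20:1

Input overshoot = -7 − (-27) = 20 dB.
Output overshoot = 20 − 19 = 1 dB.
Ratio = input overshoot / output overshoot = 20 / 1 = 20.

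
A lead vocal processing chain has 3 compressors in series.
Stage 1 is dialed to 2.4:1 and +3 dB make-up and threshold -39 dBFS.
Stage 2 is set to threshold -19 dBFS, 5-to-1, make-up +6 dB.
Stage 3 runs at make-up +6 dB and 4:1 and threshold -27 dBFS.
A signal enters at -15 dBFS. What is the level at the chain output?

Stage 1: -15 dBFS is 24 dB over -39 dBFS; at 2.4:1 that becomes 10 dB over, giving -29 dBFS; +3 dB make-up → -26 dBFS.
Stage 2: -26 dBFS ≤ -19 dBFS, so stage 2 doesn't engage; make-up brings it to -20 dBFS.
Stage 3: 7 dB above -27 dBFS, reduced 4:1 to 1.75 dB above → -25.25 dBFS; +6 dB make-up → -19.25 dBFS.

-19.25 dBFS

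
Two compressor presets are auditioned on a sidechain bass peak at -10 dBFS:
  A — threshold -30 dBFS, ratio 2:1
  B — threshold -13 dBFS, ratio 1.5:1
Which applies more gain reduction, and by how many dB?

A, by 9 dB

A: GR = 20 − 20/2 = 10 dB.
B: GR = 3 − 3/1.5 = 1 dB.
Difference: 9 dB in favour of A.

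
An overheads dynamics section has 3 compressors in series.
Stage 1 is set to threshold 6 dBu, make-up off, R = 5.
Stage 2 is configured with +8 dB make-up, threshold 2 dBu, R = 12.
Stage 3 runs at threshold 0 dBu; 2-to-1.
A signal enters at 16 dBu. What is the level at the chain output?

Stage 1: 16 dBu is 10 dB over 6 dBu; at 5:1 that becomes 2 dB over, giving 8 dBu.
Stage 2: 8 dBu is 6 dB over 2 dBu; at 12:1 that becomes 0.5 dB over, giving 2.5 dBu; +8 dB make-up → 10.5 dBu.
Stage 3: 10.5 dB above 0 dBu, reduced 2:1 to 5.25 dB above → 5.25 dBu.

5.25 dBu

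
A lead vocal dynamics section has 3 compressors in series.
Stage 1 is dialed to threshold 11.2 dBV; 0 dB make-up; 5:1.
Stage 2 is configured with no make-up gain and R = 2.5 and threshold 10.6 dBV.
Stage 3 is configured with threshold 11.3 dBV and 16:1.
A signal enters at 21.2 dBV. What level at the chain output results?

Stage 1: 10 dB above 11.2 dBV, reduced 5:1 to 2 dB above → 13.2 dBV.
Stage 2: 13.2 dBV is 2.6 dB over 10.6 dBV; at 2.5:1 that becomes 1.04 dB over, giving 11.64 dBV.
Stage 3: overshoot 0.34 dB → 0.34/16 = 0.02125 dB → 11.32125 dBV.

11.32125 dBV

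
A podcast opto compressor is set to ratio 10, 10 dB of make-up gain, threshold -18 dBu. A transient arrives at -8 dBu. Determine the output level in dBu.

-8 dBu sits 10 dB over threshold.
The 10 dB excess becomes 1 dB after 10:1 reduction.
So the level is -18 + 1 = -17 dBu; make-up adds 10 dB, giving -7 dBu.

-7 dBu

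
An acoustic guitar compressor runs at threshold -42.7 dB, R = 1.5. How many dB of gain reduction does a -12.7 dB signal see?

10 dB

-12.7 dB exceeds the threshold by 30 dB.
A 1.5:1 ratio leaves 20 dB of that excess.
Gain reduction = 30 − 20 = 10 dB.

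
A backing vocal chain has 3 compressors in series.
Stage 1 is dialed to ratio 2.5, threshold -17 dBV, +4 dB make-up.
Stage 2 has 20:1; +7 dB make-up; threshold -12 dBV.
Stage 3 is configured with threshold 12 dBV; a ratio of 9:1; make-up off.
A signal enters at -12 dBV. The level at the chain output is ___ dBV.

Stage 1: 5 dB above -17 dBV, reduced 2.5:1 to 2 dB above → -15 dBV; +4 dB make-up → -11 dBV.
Stage 2: overshoot 1 dB → 1/20 = 0.05 dB → -11.95 dBV; +7 dB make-up → -4.95 dBV.
Stage 3: below threshold (-4.95 ≤ 12); passes unchanged; output -4.95 dBV.

-4.95 dBV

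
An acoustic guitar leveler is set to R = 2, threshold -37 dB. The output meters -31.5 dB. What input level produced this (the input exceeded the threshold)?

-26 dB

That's 5.5 dB above the -37 dB threshold.
Before 2:1 compression the overshoot was 5.5 × 2 = 11 dB, so input = -37 + 11 = -26 dB.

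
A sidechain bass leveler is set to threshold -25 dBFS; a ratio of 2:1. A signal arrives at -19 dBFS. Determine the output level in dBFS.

The input is 6 dB above the -25 dBFS threshold.
At 2:1 the overshoot is divided by 2, leaving 3 dB above threshold.
Output = -25 + 3 = -22 dBFS.

-22 dBFS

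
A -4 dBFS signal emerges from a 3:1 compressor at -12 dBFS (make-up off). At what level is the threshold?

Gain reduction = -4 − (-12) = 8 dB; output overshoot = GR / (R − 1) = 8 / 2 = 4 dB.
Threshold = output − output overshoot = -12 − 4 = -16 dBFS.

-16 dBFS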